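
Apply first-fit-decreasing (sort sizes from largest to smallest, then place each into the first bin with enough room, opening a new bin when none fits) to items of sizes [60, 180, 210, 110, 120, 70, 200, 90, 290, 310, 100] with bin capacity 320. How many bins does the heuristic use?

Sorted descending: 310, 290, 210, 200, 180, 120, 110, 100, 90, 70, 60.
  310 → bin 1 (new)  [load 310/320]
  290 → bin 2 (new)  [load 290/320]
  210 → bin 3 (new)  [load 210/320]
  200 → bin 4 (new)  [load 200/320]
  180 → bin 5 (new)  [load 180/320]
  120 → bin 4  [load 320/320]
  110 → bin 3  [load 320/320]
  100 → bin 5  [load 280/320]
  90 → bin 6 (new)  [load 90/320]
  70 → bin 6  [load 160/320]
  60 → bin 6  [load 220/320]
6 bins opened.

6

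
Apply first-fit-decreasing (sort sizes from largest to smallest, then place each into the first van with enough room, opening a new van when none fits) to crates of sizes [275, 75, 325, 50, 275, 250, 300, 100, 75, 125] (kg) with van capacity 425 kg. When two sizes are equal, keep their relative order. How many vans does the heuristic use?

Sorted descending: 325, 300, 275, 275, 250, 125, 100, 75, 75, 50.
  325 → van 1 (new)  [load 325/425]
  300 → van 2 (new)  [load 300/425]
  275 → van 3 (new)  [load 275/425]
  275 → van 4 (new)  [load 275/425]
  250 → van 5 (new)  [load 250/425]
  125 → van 2  [load 425/425]
  100 → van 1  [load 425/425]
  75 → van 3  [load 350/425]
  75 → van 3  [load 425/425]
  50 → van 4  [load 325/425]
5 vans opened.

5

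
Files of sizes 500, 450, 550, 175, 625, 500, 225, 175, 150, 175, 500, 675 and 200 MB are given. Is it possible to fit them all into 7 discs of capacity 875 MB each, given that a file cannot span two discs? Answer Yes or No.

A valid assignment using 7 discs:
  disc 1: 675 + 200 = 875
  disc 2: 625 + 225 = 850
  disc 3: 550 + 175 + 150 = 875
  disc 4: 500 + 175 + 175 = 850
  disc 5: 500 = 500
  disc 6: 500 = 500
  disc 7: 450 = 450
Every load is within 875 MB, so 7 discs suffice.

Yes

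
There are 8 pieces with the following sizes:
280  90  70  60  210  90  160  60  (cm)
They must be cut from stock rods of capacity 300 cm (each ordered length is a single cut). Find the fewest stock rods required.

Total = 280 + 210 + 160 + 90 + 90 + 70 + 60 + 60 = 1020 cm.
Lower bound: ⌈1020/300⌉ = 4 stock rods.
A packing using 4 stock rods:
  stock rod 1: 280 = 280
  stock rod 2: 210 + 90 = 300
  stock rod 3: 160 + 90 = 250
  stock rod 4: 70 + 60 + 60 = 190
This matches the lower bound, so 4 is optimal.

4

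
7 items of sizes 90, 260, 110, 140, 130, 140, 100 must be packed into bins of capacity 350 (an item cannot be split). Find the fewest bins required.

Total = 260 + 140 + 140 + 130 + 110 + 100 + 90 = 970.
Lower bound: ⌈970/350⌉ = 3 bins.
A packing using 3 bins:
  bin 1: 260 + 90 = 350
  bin 2: 140 + 140 = 280
  bin 3: 130 + 110 + 100 = 340
This matches the lower bound, so 3 is optimal.

3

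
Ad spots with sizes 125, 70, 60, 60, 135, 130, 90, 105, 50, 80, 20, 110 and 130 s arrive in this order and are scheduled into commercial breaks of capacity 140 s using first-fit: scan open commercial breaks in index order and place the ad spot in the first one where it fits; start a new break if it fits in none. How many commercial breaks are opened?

  125 → break 1 (new)  [load 125/140]
  70 → break 2 (new)  [load 70/140]
  60 → break 2  [load 130/140]
  60 → break 3 (new)  [load 60/140]
  135 → break 4 (new)  [load 135/140]
  130 → break 5 (new)  [load 130/140]
  90 → break 6 (new)  [load 90/140]
  105 → break 7 (new)  [load 105/140]
  50 → break 3  [load 110/140]
  80 → break 8 (new)  [load 80/140]
  20 → break 3  [load 130/140]
  110 → break 9 (new)  [load 110/140]
  130 → break 10 (new)  [load 130/140]
10 commercial breaks opened.

10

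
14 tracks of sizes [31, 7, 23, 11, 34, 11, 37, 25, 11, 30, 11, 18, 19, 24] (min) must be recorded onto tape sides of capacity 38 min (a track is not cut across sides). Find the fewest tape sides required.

9

Total = 37 + 34 + 31 + 30 + 25 + 24 + 23 + 19 + 18 + 11 + 11 + 11 + 11 + 7 = 292 min.
Lower bound: ⌈292/38⌉ = 8 tape sides.
A packing using 9 tape sides:
  side 1: 37 = 37
  side 2: 34 = 34
  side 3: 31 + 7 = 38
  side 4: 30 = 30
  side 5: 25 + 11 = 36
  side 6: 24 + 11 = 35
  side 7: 23 + 11 = 34
  side 8: 19 + 18 = 37
  side 9: 11 = 11
No arrangement into 8 tape sides stays within capacity, so 9 is optimal.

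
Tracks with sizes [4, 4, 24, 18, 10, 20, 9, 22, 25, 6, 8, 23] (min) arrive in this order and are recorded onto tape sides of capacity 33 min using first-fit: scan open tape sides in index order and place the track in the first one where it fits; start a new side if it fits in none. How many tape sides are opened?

  4 → side 1 (new)  [load 4/33]
  4 → side 1  [load 8/33]
  24 → side 1  [load 32/33]
  18 → side 2 (new)  [load 18/33]
  10 → side 2  [load 28/33]
  20 → side 3 (new)  [load 20/33]
  9 → side 3  [load 29/33]
  22 → side 4 (new)  [load 22/33]
  25 → side 5 (new)  [load 25/33]
  6 → side 4  [load 28/33]
  8 → side 5  [load 33/33]
  23 → side 6 (new)  [load 23/33]
6 tape sides opened.

6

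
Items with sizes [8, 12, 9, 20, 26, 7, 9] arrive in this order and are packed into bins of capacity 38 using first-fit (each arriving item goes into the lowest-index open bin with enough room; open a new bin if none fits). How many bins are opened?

  8 → bin 1 (new)  [load 8/38]
  12 → bin 1  [load 20/38]
  9 → bin 1  [load 29/38]
  20 → bin 2 (new)  [load 20/38]
  26 → bin 3 (new)  [load 26/38]
  7 → bin 1  [load 36/38]
  9 → bin 2  [load 29/38]
3 bins opened.

3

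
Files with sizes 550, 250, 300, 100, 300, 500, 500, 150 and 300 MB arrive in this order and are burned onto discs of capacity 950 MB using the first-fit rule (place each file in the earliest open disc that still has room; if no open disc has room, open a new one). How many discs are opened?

4

  550 → disc 1 (new)  [load 550/950]
  250 → disc 1  [load 800/950]
  300 → disc 2 (new)  [load 300/950]
  100 → disc 1  [load 900/950]
  300 → disc 2  [load 600/950]
  500 → disc 3 (new)  [load 500/950]
  500 → disc 4 (new)  [load 500/950]
  150 → disc 2  [load 750/950]
  300 → disc 3  [load 800/950]
4 discs opened.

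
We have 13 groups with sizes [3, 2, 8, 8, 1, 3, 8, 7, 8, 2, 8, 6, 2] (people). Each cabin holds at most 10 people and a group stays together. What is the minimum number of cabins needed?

7

Total = 8 + 8 + 8 + 8 + 8 + 7 + 6 + 3 + 3 + 2 + 2 + 2 + 1 = 66 people.
Lower bound: ⌈66/10⌉ = 7 cabins.
A packing using 7 cabins:
  cabin 1: 8 + 2 = 10
  cabin 2: 8 + 2 = 10
  cabin 3: 8 + 2 = 10
  cabin 4: 8 + 1 = 9
  cabin 5: 8 = 8
  cabin 6: 7 + 3 = 10
  cabin 7: 6 + 3 = 9
This matches the lower bound, so 7 is optimal.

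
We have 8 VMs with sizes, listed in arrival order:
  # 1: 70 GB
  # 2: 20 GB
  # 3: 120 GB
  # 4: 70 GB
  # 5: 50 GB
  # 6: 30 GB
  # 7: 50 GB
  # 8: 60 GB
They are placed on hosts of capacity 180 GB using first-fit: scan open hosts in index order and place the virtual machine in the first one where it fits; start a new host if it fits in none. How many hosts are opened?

3

  70 → host 1 (new)  [load 70/180]
  20 → host 1  [load 90/180]
  120 → host 2 (new)  [load 120/180]
  70 → host 1  [load 160/180]
  50 → host 2  [load 170/180]
  30 → host 3 (new)  [load 30/180]
  50 → host 3  [load 80/180]
  60 → host 3  [load 140/180]
3 hosts opened.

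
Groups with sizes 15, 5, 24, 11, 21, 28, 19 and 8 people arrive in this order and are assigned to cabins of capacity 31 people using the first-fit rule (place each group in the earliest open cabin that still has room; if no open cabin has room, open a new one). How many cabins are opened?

5

  15 → cabin 1 (new)  [load 15/31]
  5 → cabin 1  [load 20/31]
  24 → cabin 2 (new)  [load 24/31]
  11 → cabin 1  [load 31/31]
  21 → cabin 3 (new)  [load 21/31]
  28 → cabin 4 (new)  [load 28/31]
  19 → cabin 5 (new)  [load 19/31]
  8 → cabin 3  [load 29/31]
5 cabins opened.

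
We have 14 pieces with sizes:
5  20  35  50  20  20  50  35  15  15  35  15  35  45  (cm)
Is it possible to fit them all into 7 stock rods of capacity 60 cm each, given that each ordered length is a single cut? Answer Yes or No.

Total = 395 cm; ⌈395/60⌉ = 7.
The bound of 7 does not rule out 7, but exhaustive search shows no assignment into 7 stock rods of capacity 60 cm exists — the minimum is 8.

No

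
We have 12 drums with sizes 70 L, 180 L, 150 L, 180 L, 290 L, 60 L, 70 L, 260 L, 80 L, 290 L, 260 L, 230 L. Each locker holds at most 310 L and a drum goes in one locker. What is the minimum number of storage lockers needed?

Total = 290 + 290 + 260 + 260 + 230 + 180 + 180 + 150 + 80 + 70 + 70 + 60 = 2120 L.
Lower bound: ⌈2120/310⌉ = 7 storage lockers.
A packing using 8 storage lockers:
  locker 1: 290 = 290
  locker 2: 290 = 290
  locker 3: 260 = 260
  locker 4: 260 = 260
  locker 5: 230 + 80 = 310
  locker 6: 180 + 70 + 60 = 310
  locker 7: 180 + 70 = 250
  locker 8: 150 = 150
No arrangement into 7 storage lockers stays within capacity, so 8 is optimal.

8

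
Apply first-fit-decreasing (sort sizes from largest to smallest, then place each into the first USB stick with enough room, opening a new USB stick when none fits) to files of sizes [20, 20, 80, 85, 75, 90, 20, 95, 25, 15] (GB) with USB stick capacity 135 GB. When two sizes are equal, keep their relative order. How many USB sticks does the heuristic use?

5

Sorted descending: 95, 90, 85, 80, 75, 25, 20, 20, 20, 15.
  95 → USB stick 1 (new)  [load 95/135]
  90 → USB stick 2 (new)  [load 90/135]
  85 → USB stick 3 (new)  [load 85/135]
  80 → USB stick 4 (new)  [load 80/135]
  75 → USB stick 5 (new)  [load 75/135]
  25 → USB stick 1  [load 120/135]
  20 → USB stick 2  [load 110/135]
  20 → USB stick 2  [load 130/135]
  20 → USB stick 3  [load 105/135]
  15 → USB stick 1  [load 135/135]
5 USB sticks opened.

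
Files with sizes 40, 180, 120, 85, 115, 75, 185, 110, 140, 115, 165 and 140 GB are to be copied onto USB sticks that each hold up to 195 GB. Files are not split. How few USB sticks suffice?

9

Total = 185 + 180 + 165 + 140 + 140 + 120 + 115 + 115 + 110 + 85 + 75 + 40 = 1470 GB.
Lower bound: ⌈1470/195⌉ = 8 USB sticks.
Also, 9 files each exceed 195/2 GB, and no two of those can share a USB stick, so at least 9 USB sticks are needed.
A packing using 9 USB sticks:
  USB stick 1: 185 = 185
  USB stick 2: 180 = 180
  USB stick 3: 165 = 165
  USB stick 4: 140 + 40 = 180
  USB stick 5: 140 = 140
  USB stick 6: 120 + 75 = 195
  USB stick 7: 115 = 115
  USB stick 8: 115 = 115
  USB stick 9: 110 + 85 = 195
This matches the lower bound, so 9 is optimal.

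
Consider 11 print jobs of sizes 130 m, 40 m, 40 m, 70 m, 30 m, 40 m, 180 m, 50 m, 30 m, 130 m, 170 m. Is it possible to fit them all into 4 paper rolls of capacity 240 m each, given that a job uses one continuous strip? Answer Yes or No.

Yes

A valid assignment using 4 paper rolls:
  roll 1: 180 + 50 = 230
  roll 2: 170 + 70 = 240
  roll 3: 130 + 40 + 40 + 30 = 240
  roll 4: 130 + 40 + 30 = 200
Every load is within 240 m, so 4 paper rolls suffice.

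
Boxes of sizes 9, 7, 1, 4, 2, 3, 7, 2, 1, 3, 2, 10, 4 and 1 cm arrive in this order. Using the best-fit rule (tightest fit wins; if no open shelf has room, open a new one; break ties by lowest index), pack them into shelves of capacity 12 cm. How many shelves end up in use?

  9 → shelf 1 (new)  [load 9/12]
  7 → shelf 2 (new)  [load 7/12]
  1 → shelf 1  [load 10/12]
  4 → shelf 2  [load 11/12]
  2 → shelf 1  [load 12/12]
  3 → shelf 3 (new)  [load 3/12]
  7 → shelf 3  [load 10/12]
  2 → shelf 3  [load 12/12]
  1 → shelf 2  [load 12/12]
  3 → shelf 4 (new)  [load 3/12]
  2 → shelf 4  [load 5/12]
  10 → shelf 5 (new)  [load 10/12]
  4 → shelf 4  [load 9/12]
  1 → shelf 5  [load 11/12]
5 shelves opened.

5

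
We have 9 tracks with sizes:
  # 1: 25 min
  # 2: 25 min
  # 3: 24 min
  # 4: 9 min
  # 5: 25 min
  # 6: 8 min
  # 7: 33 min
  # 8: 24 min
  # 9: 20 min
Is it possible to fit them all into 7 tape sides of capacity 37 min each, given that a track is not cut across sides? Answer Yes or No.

A valid assignment using 7 tape sides:
  side 1: 33 = 33
  side 2: 25 + 9 = 34
  side 3: 25 + 8 = 33
  side 4: 25 = 25
  side 5: 24 = 24
  side 6: 24 = 24
  side 7: 20 = 20
Every load is within 37 min, so 7 tape sides suffice.

Yes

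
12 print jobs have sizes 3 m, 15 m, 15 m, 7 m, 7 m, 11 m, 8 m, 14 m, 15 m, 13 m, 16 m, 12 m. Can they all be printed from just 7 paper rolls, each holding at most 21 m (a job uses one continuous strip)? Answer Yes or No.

Total = 136 m; ⌈136/21⌉ = 7.
8 print jobs each exceed half the capacity and cannot share a roll, forcing at least 8 paper rolls.
At least 8 paper rolls are required, but only 7 are allowed.

No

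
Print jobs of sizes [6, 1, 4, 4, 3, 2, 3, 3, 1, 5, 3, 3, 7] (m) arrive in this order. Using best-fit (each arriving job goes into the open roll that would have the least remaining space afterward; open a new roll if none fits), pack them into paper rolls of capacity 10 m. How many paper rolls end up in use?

  6 → roll 1 (new)  [load 6/10]
  1 → roll 1  [load 7/10]
  4 → roll 2 (new)  [load 4/10]
  4 → roll 2  [load 8/10]
  3 → roll 1  [load 10/10]
  2 → roll 2  [load 10/10]
  3 → roll 3 (new)  [load 3/10]
  3 → roll 3  [load 6/10]
  1 → roll 3  [load 7/10]
  5 → roll 4 (new)  [load 5/10]
  3 → roll 3  [load 10/10]
  3 → roll 4  [load 8/10]
  7 → roll 5 (new)  [load 7/10]
5 paper rolls opened.

5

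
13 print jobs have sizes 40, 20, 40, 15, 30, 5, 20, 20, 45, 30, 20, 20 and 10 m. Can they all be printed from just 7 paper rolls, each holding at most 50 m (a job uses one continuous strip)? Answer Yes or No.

Yes

A valid assignment using 7 paper rolls:
  roll 1: 45 + 5 = 50
  roll 2: 40 + 10 = 50
  roll 3: 40 = 40
  roll 4: 30 + 20 = 50
  roll 5: 30 + 20 = 50
  roll 6: 20 + 20 = 40
  roll 7: 20 + 15 = 35
Every load is within 50 m, so 7 paper rolls suffice.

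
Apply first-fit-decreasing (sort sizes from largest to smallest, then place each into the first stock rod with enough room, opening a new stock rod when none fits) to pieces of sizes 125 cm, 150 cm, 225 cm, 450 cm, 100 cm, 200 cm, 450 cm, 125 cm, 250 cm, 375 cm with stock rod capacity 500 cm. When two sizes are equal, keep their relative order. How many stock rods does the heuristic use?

6

Sorted descending: 450, 450, 375, 250, 225, 200, 150, 125, 125, 100.
  450 → stock rod 1 (new)  [load 450/500]
  450 → stock rod 2 (new)  [load 450/500]
  375 → stock rod 3 (new)  [load 375/500]
  250 → stock rod 4 (new)  [load 250/500]
  225 → stock rod 4  [load 475/500]
  200 → stock rod 5 (new)  [load 200/500]
  150 → stock rod 5  [load 350/500]
  125 → stock rod 3  [load 500/500]
  125 → stock rod 5  [load 475/500]
  100 → stock rod 6 (new)  [load 100/500]
6 stock rods opened.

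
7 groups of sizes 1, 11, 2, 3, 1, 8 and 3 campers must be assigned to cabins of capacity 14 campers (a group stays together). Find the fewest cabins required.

Total = 11 + 8 + 3 + 3 + 2 + 1 + 1 = 29 campers.
Lower bound: ⌈29/14⌉ = 3 cabins.
A packing using 3 cabins:
  cabin 1: 11 + 3 = 14
  cabin 2: 8 + 3 + 2 + 1 = 14
  cabin 3: 1 = 1
This matches the lower bound, so 3 is optimal.

3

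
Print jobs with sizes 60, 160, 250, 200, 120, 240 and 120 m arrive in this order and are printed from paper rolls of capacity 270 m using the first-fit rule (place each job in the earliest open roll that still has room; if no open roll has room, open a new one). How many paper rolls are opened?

  60 → roll 1 (new)  [load 60/270]
  160 → roll 1  [load 220/270]
  250 → roll 2 (new)  [load 250/270]
  200 → roll 3 (new)  [load 200/270]
  120 → roll 4 (new)  [load 120/270]
  240 → roll 5 (new)  [load 240/270]
  120 → roll 4  [load 240/270]
5 paper rolls opened.

5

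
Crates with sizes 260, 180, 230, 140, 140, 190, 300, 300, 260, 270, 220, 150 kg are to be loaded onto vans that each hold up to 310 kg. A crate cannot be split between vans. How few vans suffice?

Total = 300 + 300 + 270 + 260 + 260 + 230 + 220 + 190 + 180 + 150 + 140 + 140 = 2640 kg.
Lower bound: ⌈2640/310⌉ = 9 vans.
A packing using 11 vans:
  van 1: 300 = 300
  van 2: 300 = 300
  van 3: 270 = 270
  van 4: 260 = 260
  van 5: 260 = 260
  van 6: 230 = 230
  van 7: 220 = 220
  van 8: 190 = 190
  van 9: 180 = 180
  van 10: 150 + 140 = 290
  van 11: 140 = 140
No arrangement into 10 vans stays within capacity, so 11 is optimal.

11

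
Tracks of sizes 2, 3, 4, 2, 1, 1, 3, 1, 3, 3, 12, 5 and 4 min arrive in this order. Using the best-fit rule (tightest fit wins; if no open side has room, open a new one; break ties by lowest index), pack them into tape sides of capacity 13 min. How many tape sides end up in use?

4

  2 → side 1 (new)  [load 2/13]
  3 → side 1  [load 5/13]
  4 → side 1  [load 9/13]
  2 → side 1  [load 11/13]
  1 → side 1  [load 12/13]
  1 → side 1  [load 13/13]
  3 → side 2 (new)  [load 3/13]
  1 → side 2  [load 4/13]
  3 → side 2  [load 7/13]
  3 → side 2  [load 10/13]
  12 → side 3 (new)  [load 12/13]
  5 → side 4 (new)  [load 5/13]
  4 → side 4  [load 9/13]
4 tape sides opened.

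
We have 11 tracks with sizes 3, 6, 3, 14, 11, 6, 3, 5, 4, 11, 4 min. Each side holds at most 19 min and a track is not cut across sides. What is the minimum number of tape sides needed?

Total = 14 + 11 + 11 + 6 + 6 + 5 + 4 + 4 + 3 + 3 + 3 = 70 min.
Lower bound: ⌈70/19⌉ = 4 tape sides.
A packing using 4 tape sides:
  side 1: 14 + 5 = 19
  side 2: 11 + 6 = 17
  side 3: 11 + 6 = 17
  side 4: 4 + 4 + 3 + 3 + 3 = 17
This matches the lower bound, so 4 is optimal.

4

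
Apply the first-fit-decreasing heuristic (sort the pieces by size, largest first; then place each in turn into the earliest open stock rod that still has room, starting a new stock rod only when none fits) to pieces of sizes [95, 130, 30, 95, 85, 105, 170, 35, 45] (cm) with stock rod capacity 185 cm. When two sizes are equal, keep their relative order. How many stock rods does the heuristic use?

Sorted descending: 170, 130, 105, 95, 95, 85, 45, 35, 30.
  170 → stock rod 1 (new)  [load 170/185]
  130 → stock rod 2 (new)  [load 130/185]
  105 → stock rod 3 (new)  [load 105/185]
  95 → stock rod 4 (new)  [load 95/185]
  95 → stock rod 5 (new)  [load 95/185]
  85 → stock rod 4  [load 180/185]
  45 → stock rod 2  [load 175/185]
  35 → stock rod 3  [load 140/185]
  30 → stock rod 3  [load 170/185]
5 stock rods opened.

5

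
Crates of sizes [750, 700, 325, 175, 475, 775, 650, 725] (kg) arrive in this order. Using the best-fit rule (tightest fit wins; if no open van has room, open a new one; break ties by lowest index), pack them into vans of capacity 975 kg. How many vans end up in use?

6

  750 → van 1 (new)  [load 750/975]
  700 → van 2 (new)  [load 700/975]
  325 → van 3 (new)  [load 325/975]
  175 → van 1  [load 925/975]
  475 → van 3  [load 800/975]
  775 → van 4 (new)  [load 775/975]
  650 → van 5 (new)  [load 650/975]
  725 → van 6 (new)  [load 725/975]
6 vans opened.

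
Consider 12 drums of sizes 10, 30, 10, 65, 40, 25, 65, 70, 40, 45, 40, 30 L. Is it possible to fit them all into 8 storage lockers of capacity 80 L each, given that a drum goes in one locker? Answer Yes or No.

A valid assignment using 7 storage lockers:
  locker 1: 70 + 10 = 80
  locker 2: 65 + 10 = 75
  locker 3: 65 = 65
  locker 4: 45 + 30 = 75
  locker 5: 40 + 40 = 80
  locker 6: 40 + 30 = 70
  locker 7: 25 = 25
That uses only 7 ≤ 8, so 8 storage lockers are enough.

Yes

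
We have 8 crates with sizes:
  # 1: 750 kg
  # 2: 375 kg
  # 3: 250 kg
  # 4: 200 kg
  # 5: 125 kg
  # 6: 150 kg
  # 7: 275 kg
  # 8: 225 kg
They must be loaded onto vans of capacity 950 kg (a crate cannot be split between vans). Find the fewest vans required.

Total = 750 + 375 + 275 + 250 + 225 + 200 + 150 + 125 = 2350 kg.
Lower bound: ⌈2350/950⌉ = 3 vans.
A packing using 3 vans:
  van 1: 750 + 200 = 950
  van 2: 375 + 275 + 250 = 900
  van 3: 225 + 150 + 125 = 500
This matches the lower bound, so 3 is optimal.

3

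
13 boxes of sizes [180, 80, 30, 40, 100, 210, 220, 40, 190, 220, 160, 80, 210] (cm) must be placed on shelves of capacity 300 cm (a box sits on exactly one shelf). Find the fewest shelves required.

Total = 220 + 220 + 210 + 210 + 190 + 180 + 160 + 100 + 80 + 80 + 40 + 40 + 30 = 1760 cm.
Lower bound: ⌈1760/300⌉ = 6 shelves.
Also, 7 boxes each exceed 150 cm, and no two of those can share a shelf, so at least 7 shelves are needed.
A packing using 7 shelves:
  shelf 1: 220 + 80 = 300
  shelf 2: 220 + 80 = 300
  shelf 3: 210 + 40 + 40 = 290
  shelf 4: 210 + 30 = 240
  shelf 5: 190 + 100 = 290
  shelf 6: 180 = 180
  shelf 7: 160 = 160
This matches the lower bound, so 7 is optimal.

7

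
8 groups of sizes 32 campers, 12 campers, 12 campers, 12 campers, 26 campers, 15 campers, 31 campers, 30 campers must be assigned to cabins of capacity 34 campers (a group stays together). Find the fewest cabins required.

6

Total = 32 + 31 + 30 + 26 + 15 + 12 + 12 + 12 = 170 campers.
Lower bound: ⌈170/34⌉ = 5 cabins.
A packing using 6 cabins:
  cabin 1: 32 = 32
  cabin 2: 31 = 31
  cabin 3: 30 = 30
  cabin 4: 26 = 26
  cabin 5: 15 + 12 = 27
  cabin 6: 12 + 12 = 24
No arrangement into 5 cabins stays within capacity, so 6 is optimal.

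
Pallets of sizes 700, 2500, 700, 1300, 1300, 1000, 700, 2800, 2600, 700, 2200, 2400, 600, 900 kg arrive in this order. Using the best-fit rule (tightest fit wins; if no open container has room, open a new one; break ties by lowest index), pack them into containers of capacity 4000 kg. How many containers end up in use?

  700 → container 1 (new)  [load 700/4000]
  2500 → container 1  [load 3200/4000]
  700 → container 1  [load 3900/4000]
  1300 → container 2 (new)  [load 1300/4000]
  1300 → container 2  [load 2600/4000]
  1000 → container 2  [load 3600/4000]
  700 → container 3 (new)  [load 700/4000]
  2800 → container 3  [load 3500/4000]
  2600 → container 4 (new)  [load 2600/4000]
  700 → container 4  [load 3300/4000]
  2200 → container 5 (new)  [load 2200/4000]
  2400 → container 6 (new)  [load 2400/4000]
  600 → container 4  [load 3900/4000]
  900 → container 6  [load 3300/4000]
6 containers opened.

6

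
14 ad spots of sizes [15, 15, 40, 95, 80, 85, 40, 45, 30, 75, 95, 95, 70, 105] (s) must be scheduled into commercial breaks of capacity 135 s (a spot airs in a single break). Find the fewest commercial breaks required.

Total = 105 + 95 + 95 + 95 + 85 + 80 + 75 + 70 + 45 + 40 + 40 + 30 + 15 + 15 = 885 s.
Lower bound: ⌈885/135⌉ = 7 commercial breaks.
Also, 8 ad spots each exceed 135/2 s, and no two of those can share a break, so at least 8 commercial breaks are needed.
A packing using 8 commercial breaks:
  break 1: 105 + 30 = 135
  break 2: 95 + 40 = 135
  break 3: 95 + 40 = 135
  break 4: 95 + 15 + 15 = 125
  break 5: 85 + 45 = 130
  break 6: 80 = 80
  break 7: 75 = 75
  break 8: 70 = 70
This matches the lower bound, so 8 is optimal.

8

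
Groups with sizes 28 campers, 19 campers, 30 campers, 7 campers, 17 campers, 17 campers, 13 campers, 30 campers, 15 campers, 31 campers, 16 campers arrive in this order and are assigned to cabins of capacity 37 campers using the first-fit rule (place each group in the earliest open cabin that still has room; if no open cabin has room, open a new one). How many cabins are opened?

  28 → cabin 1 (new)  [load 28/37]
  19 → cabin 2 (new)  [load 19/37]
  30 → cabin 3 (new)  [load 30/37]
  7 → cabin 1  [load 35/37]
  17 → cabin 2  [load 36/37]
  17 → cabin 4 (new)  [load 17/37]
  13 → cabin 4  [load 30/37]
  30 → cabin 5 (new)  [load 30/37]
  15 → cabin 6 (new)  [load 15/37]
  31 → cabin 7 (new)  [load 31/37]
  16 → cabin 6  [load 31/37]
7 cabins opened.

7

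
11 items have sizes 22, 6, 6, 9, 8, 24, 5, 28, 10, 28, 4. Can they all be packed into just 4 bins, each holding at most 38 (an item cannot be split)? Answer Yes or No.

Yes

A valid assignment using 4 bins:
  bin 1: 28 + 10 = 38
  bin 2: 28 + 9 = 37
  bin 3: 24 + 8 + 6 = 38
  bin 4: 22 + 6 + 5 + 4 = 37
Every load is within 38, so 4 bins suffice.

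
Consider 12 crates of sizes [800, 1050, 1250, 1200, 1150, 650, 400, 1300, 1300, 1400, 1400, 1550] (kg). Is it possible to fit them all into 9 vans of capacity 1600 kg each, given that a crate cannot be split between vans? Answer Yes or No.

No

Total = 13450 kg; ⌈13450/1600⌉ = 9.
The bound of 9 does not rule out 9, but exhaustive search shows no assignment into 9 vans of capacity 1600 kg exists — the minimum is 10.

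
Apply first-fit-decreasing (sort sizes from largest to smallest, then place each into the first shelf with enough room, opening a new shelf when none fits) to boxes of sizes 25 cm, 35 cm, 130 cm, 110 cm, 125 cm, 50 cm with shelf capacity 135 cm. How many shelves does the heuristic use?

4

Sorted descending: 130, 125, 110, 50, 35, 25.
  130 → shelf 1 (new)  [load 130/135]
  125 → shelf 2 (new)  [load 125/135]
  110 → shelf 3 (new)  [load 110/135]
  50 → shelf 4 (new)  [load 50/135]
  35 → shelf 4  [load 85/135]
  25 → shelf 3  [load 135/135]
4 shelves opened.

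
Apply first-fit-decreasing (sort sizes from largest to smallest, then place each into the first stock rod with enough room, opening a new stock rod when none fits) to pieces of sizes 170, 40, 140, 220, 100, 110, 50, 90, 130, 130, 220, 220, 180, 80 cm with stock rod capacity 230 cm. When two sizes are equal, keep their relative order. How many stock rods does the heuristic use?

Sorted descending: 220, 220, 220, 180, 170, 140, 130, 130, 110, 100, 90, 80, 50, 40.
  220 → stock rod 1 (new)  [load 220/230]
  220 → stock rod 2 (new)  [load 220/230]
  220 → stock rod 3 (new)  [load 220/230]
  180 → stock rod 4 (new)  [load 180/230]
  170 → stock rod 5 (new)  [load 170/230]
  140 → stock rod 6 (new)  [load 140/230]
  130 → stock rod 7 (new)  [load 130/230]
  130 → stock rod 8 (new)  [load 130/230]
  110 → stock rod 9 (new)  [load 110/230]
  100 → stock rod 7  [load 230/230]
  90 → stock rod 6  [load 230/230]
  80 → stock rod 8  [load 210/230]
  50 → stock rod 4  [load 230/230]
  40 → stock rod 5  [load 210/230]
9 stock rods opened.

9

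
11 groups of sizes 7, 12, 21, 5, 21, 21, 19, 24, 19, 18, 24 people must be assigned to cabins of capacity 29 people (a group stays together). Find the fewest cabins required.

9

Total = 24 + 24 + 21 + 21 + 21 + 19 + 19 + 18 + 12 + 7 + 5 = 191 people.
Lower bound: ⌈191/29⌉ = 7 cabins.
Also, 8 groups each exceed 29/2 people, and no two of those can share a cabin, so at least 8 cabins are needed.
A packing using 9 cabins:
  cabin 1: 24 + 5 = 29
  cabin 2: 24 = 24
  cabin 3: 21 + 7 = 28
  cabin 4: 21 = 21
  cabin 5: 21 = 21
  cabin 6: 19 = 19
  cabin 7: 19 = 19
  cabin 8: 18 = 18
  cabin 9: 12 = 12
No arrangement into 8 cabins stays within capacity, so 9 is optimal.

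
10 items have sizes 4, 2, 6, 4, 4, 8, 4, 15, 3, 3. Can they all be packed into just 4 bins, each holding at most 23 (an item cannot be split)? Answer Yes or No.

A valid assignment using 3 bins:
  bin 1: 15 + 8 = 23
  bin 2: 6 + 4 + 4 + 4 + 4 = 22
  bin 3: 3 + 3 + 2 = 8
That uses only 3 ≤ 4, so 4 bins are enough.

Yes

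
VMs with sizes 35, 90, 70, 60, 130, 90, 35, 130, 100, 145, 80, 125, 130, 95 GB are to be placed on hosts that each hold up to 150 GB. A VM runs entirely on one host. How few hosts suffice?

10

Total = 145 + 130 + 130 + 130 + 125 + 100 + 95 + 90 + 90 + 80 + 70 + 60 + 35 + 35 = 1315 GB.
Lower bound: ⌈1315/150⌉ = 9 hosts.
Also, 10 VMs each exceed 75 GB, and no two of those can share a host, so at least 10 hosts are needed.
A packing using 10 hosts:
  host 1: 145 = 145
  host 2: 130 = 130
  host 3: 130 = 130
  host 4: 130 = 130
  host 5: 125 = 125
  host 6: 100 + 35 = 135
  host 7: 95 + 35 = 130
  host 8: 90 + 60 = 150
  host 9: 90 = 90
  host 10: 80 + 70 = 150
This matches the lower bound, so 10 is optimal.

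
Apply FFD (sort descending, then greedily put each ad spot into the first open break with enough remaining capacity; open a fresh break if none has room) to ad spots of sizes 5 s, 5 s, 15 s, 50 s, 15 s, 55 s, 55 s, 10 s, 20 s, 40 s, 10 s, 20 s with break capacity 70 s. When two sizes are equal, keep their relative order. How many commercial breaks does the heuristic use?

5

Sorted descending: 55, 55, 50, 40, 20, 20, 15, 15, 10, 10, 5, 5.
  55 → break 1 (new)  [load 55/70]
  55 → break 2 (new)  [load 55/70]
  50 → break 3 (new)  [load 50/70]
  40 → break 4 (new)  [load 40/70]
  20 → break 3  [load 70/70]
  20 → break 4  [load 60/70]
  15 → break 1  [load 70/70]
  15 → break 2  [load 70/70]
  10 → break 4  [load 70/70]
  10 → break 5 (new)  [load 10/70]
  5 → break 5  [load 15/70]
  5 → break 5  [load 20/70]
5 commercial breaks opened.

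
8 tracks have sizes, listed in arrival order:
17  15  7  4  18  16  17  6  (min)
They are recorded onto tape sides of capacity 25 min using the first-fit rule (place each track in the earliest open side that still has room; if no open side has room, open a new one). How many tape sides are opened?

5

  17 → side 1 (new)  [load 17/25]
  15 → side 2 (new)  [load 15/25]
  7 → side 1  [load 24/25]
  4 → side 2  [load 19/25]
  18 → side 3 (new)  [load 18/25]
  16 → side 4 (new)  [load 16/25]
  17 → side 5 (new)  [load 17/25]
  6 → side 2  [load 25/25]
5 tape sides opened.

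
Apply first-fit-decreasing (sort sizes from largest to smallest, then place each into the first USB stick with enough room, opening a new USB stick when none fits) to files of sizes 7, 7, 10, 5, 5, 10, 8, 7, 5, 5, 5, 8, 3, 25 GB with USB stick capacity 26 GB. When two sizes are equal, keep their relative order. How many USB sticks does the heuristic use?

Sorted descending: 25, 10, 10, 8, 8, 7, 7, 7, 5, 5, 5, 5, 5, 3.
  25 → USB stick 1 (new)  [load 25/26]
  10 → USB stick 2 (new)  [load 10/26]
  10 → USB stick 2  [load 20/26]
  8 → USB stick 3 (new)  [load 8/26]
  8 → USB stick 3  [load 16/26]
  7 → USB stick 3  [load 23/26]
  7 → USB stick 4 (new)  [load 7/26]
  7 → USB stick 4  [load 14/26]
  5 → USB stick 2  [load 25/26]
  5 → USB stick 4  [load 19/26]
  5 → USB stick 4  [load 24/26]
  5 → USB stick 5 (new)  [load 5/26]
  5 → USB stick 5  [load 10/26]
  3 → USB stick 3  [load 26/26]
5 USB sticks opened.

5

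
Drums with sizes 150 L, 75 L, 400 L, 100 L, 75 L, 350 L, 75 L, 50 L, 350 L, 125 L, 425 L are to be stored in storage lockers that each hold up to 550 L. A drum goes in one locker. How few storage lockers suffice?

Total = 425 + 400 + 350 + 350 + 150 + 125 + 100 + 75 + 75 + 75 + 50 = 2175 L.
Lower bound: ⌈2175/550⌉ = 4 storage lockers.
A packing using 4 storage lockers:
  locker 1: 425 + 125 = 550
  locker 2: 400 + 150 = 550
  locker 3: 350 + 100 + 75 = 525
  locker 4: 350 + 75 + 75 + 50 = 550
This matches the lower bound, so 4 is optimal.

4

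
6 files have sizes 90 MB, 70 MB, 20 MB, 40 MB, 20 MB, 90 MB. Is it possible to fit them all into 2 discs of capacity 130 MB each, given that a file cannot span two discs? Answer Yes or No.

Total = 330 MB; ⌈330/130⌉ = 3.
At least 3 discs are required, but only 2 are allowed.

No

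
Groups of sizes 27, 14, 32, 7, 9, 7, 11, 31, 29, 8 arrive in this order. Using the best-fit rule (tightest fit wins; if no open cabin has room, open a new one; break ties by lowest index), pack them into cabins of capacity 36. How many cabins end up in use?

6

  27 → cabin 1 (new)  [load 27/36]
  14 → cabin 2 (new)  [load 14/36]
  32 → cabin 3 (new)  [load 32/36]
  7 → cabin 1  [load 34/36]
  9 → cabin 2  [load 23/36]
  7 → cabin 2  [load 30/36]
  11 → cabin 4 (new)  [load 11/36]
  31 → cabin 5 (new)  [load 31/36]
  29 → cabin 6 (new)  [load 29/36]
  8 → cabin 4  [load 19/36]
6 cabins opened.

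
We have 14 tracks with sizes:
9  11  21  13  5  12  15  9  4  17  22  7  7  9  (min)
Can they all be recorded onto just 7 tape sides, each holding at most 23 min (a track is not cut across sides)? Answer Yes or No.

No

Total = 161 min; ⌈161/23⌉ = 7.
The bound of 7 does not rule out 7, but exhaustive search shows no assignment into 7 tape sides of capacity 23 min exists — the minimum is 8.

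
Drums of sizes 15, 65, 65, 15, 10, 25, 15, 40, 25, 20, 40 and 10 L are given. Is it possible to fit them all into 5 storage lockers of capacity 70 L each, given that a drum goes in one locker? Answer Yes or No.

Total = 345 L; ⌈345/70⌉ = 5.
The bound of 5 does not rule out 5, but exhaustive search shows no assignment into 5 storage lockers of capacity 70 L exists — the minimum is 6.

No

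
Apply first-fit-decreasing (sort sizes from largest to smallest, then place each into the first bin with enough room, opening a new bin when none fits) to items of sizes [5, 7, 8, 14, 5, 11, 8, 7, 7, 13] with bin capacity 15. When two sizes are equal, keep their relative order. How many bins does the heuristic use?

7

Sorted descending: 14, 13, 11, 8, 8, 7, 7, 7, 5, 5.
  14 → bin 1 (new)  [load 14/15]
  13 → bin 2 (new)  [load 13/15]
  11 → bin 3 (new)  [load 11/15]
  8 → bin 4 (new)  [load 8/15]
  8 → bin 5 (new)  [load 8/15]
  7 → bin 4  [load 15/15]
  7 → bin 5  [load 15/15]
  7 → bin 6 (new)  [load 7/15]
  5 → bin 6  [load 12/15]
  5 → bin 7 (new)  [load 5/15]
7 bins opened.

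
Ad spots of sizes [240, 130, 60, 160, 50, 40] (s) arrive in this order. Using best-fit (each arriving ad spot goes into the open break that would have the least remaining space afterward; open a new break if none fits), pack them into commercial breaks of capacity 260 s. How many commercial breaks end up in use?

3

  240 → break 1 (new)  [load 240/260]
  130 → break 2 (new)  [load 130/260]
  60 → break 2  [load 190/260]
  160 → break 3 (new)  [load 160/260]
  50 → break 2  [load 240/260]
  40 → break 3  [load 200/260]
3 commercial breaks opened.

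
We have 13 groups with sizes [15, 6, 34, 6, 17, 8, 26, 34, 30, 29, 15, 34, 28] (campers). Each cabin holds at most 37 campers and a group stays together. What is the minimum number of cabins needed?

9

Total = 34 + 34 + 34 + 30 + 29 + 28 + 26 + 17 + 15 + 15 + 8 + 6 + 6 = 282 campers.
Lower bound: ⌈282/37⌉ = 8 cabins.
A packing using 9 cabins:
  cabin 1: 34 = 34
  cabin 2: 34 = 34
  cabin 3: 34 = 34
  cabin 4: 30 + 6 = 36
  cabin 5: 29 + 8 = 37
  cabin 6: 28 + 6 = 34
  cabin 7: 26 = 26
  cabin 8: 17 + 15 = 32
  cabin 9: 15 = 15
No arrangement into 8 cabins stays within capacity, so 9 is optimal.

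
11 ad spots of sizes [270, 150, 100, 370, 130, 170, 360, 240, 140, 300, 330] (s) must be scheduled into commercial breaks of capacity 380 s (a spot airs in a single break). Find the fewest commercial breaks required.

Total = 370 + 360 + 330 + 300 + 270 + 240 + 170 + 150 + 140 + 130 + 100 = 2560 s.
Lower bound: ⌈2560/380⌉ = 7 commercial breaks.
A packing using 8 commercial breaks:
  break 1: 370 = 370
  break 2: 360 = 360
  break 3: 330 = 330
  break 4: 300 = 300
  break 5: 270 + 100 = 370
  break 6: 240 + 140 = 380
  break 7: 170 + 150 = 320
  break 8: 130 = 130
No arrangement into 7 commercial breaks stays within capacity, so 8 is optimal.

8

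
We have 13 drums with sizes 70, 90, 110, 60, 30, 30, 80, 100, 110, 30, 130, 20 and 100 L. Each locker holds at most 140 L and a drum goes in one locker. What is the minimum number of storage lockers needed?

8

Total = 130 + 110 + 110 + 100 + 100 + 90 + 80 + 70 + 60 + 30 + 30 + 30 + 20 = 960 L.
Lower bound: ⌈960/140⌉ = 7 storage lockers.
A packing using 8 storage lockers:
  locker 1: 130 = 130
  locker 2: 110 + 30 = 140
  locker 3: 110 + 30 = 140
  locker 4: 100 + 30 = 130
  locker 5: 100 + 20 = 120
  locker 6: 90 = 90
  locker 7: 80 + 60 = 140
  locker 8: 70 = 70
No arrangement into 7 storage lockers stays within capacity, so 8 is optimal.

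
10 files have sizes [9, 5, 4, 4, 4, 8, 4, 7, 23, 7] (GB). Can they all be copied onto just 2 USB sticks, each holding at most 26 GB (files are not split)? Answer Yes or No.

Total = 75 GB; ⌈75/26⌉ = 3.
At least 3 USB sticks are required, but only 2 are allowed.

No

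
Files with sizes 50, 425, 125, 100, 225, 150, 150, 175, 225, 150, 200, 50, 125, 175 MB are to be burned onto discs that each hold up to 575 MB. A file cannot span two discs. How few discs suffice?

Total = 425 + 225 + 225 + 200 + 175 + 175 + 150 + 150 + 150 + 125 + 125 + 100 + 50 + 50 = 2325 MB.
Lower bound: ⌈2325/575⌉ = 5 discs.
A packing using 5 discs:
  disc 1: 425 + 150 = 575
  disc 2: 225 + 225 + 125 = 575
  disc 3: 200 + 175 + 175 = 550
  disc 4: 150 + 150 + 125 + 100 + 50 = 575
  disc 5: 50 = 50
This matches the lower bound, so 5 is optimal.

5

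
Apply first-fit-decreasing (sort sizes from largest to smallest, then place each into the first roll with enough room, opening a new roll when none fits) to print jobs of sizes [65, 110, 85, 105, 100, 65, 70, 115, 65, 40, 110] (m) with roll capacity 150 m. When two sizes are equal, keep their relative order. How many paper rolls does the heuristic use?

Sorted descending: 115, 110, 110, 105, 100, 85, 70, 65, 65, 65, 40.
  115 → roll 1 (new)  [load 115/150]
  110 → roll 2 (new)  [load 110/150]
  110 → roll 3 (new)  [load 110/150]
  105 → roll 4 (new)  [load 105/150]
  100 → roll 5 (new)  [load 100/150]
  85 → roll 6 (new)  [load 85/150]
  70 → roll 7 (new)  [load 70/150]
  65 → roll 6  [load 150/150]
  65 → roll 7  [load 135/150]
  65 → roll 8 (new)  [load 65/150]
  40 → roll 2  [load 150/150]
8 paper rolls opened.

8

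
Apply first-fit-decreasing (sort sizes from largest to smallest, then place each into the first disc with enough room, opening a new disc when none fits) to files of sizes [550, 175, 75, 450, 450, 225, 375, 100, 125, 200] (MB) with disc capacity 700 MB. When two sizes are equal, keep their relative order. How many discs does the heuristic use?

Sorted descending: 550, 450, 450, 375, 225, 200, 175, 125, 100, 75.
  550 → disc 1 (new)  [load 550/700]
  450 → disc 2 (new)  [load 450/700]
  450 → disc 3 (new)  [load 450/700]
  375 → disc 4 (new)  [load 375/700]
  225 → disc 2  [load 675/700]
  200 → disc 3  [load 650/700]
  175 → disc 4  [load 550/700]
  125 → disc 1  [load 675/700]
  100 → disc 4  [load 650/700]
  75 → disc 5 (new)  [load 75/700]
5 discs opened.

5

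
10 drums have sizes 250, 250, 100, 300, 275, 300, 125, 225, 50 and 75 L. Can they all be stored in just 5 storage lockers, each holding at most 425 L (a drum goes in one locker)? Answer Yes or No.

No

Total = 1950 L; ⌈1950/425⌉ = 5.
6 drums each exceed half the capacity and cannot share a locker, forcing at least 6 storage lockers.
At least 6 storage lockers are required, but only 5 are allowed.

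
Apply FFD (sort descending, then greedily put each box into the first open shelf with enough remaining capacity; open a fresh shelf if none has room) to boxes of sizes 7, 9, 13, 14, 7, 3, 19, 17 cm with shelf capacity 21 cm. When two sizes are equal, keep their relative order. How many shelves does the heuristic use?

Sorted descending: 19, 17, 14, 13, 9, 7, 7, 3.
  19 → shelf 1 (new)  [load 19/21]
  17 → shelf 2 (new)  [load 17/21]
  14 → shelf 3 (new)  [load 14/21]
  13 → shelf 4 (new)  [load 13/21]
  9 → shelf 5 (new)  [load 9/21]
  7 → shelf 3  [load 21/21]
  7 → shelf 4  [load 20/21]
  3 → shelf 2  [load 20/21]
5 shelves opened.

5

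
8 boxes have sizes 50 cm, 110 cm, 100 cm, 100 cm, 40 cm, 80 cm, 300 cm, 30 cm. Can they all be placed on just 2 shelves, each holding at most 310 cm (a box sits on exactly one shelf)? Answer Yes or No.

Total = 810 cm; ⌈810/310⌉ = 3.
At least 3 shelves are required, but only 2 are allowed.

No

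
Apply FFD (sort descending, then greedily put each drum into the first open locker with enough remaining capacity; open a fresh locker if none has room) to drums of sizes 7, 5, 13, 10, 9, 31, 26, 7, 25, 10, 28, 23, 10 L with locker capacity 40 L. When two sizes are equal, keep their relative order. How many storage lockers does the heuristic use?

Sorted descending: 31, 28, 26, 25, 23, 13, 10, 10, 10, 9, 7, 7, 5.
  31 → locker 1 (new)  [load 31/40]
  28 → locker 2 (new)  [load 28/40]
  26 → locker 3 (new)  [load 26/40]
  25 → locker 4 (new)  [load 25/40]
  23 → locker 5 (new)  [load 23/40]
  13 → locker 3  [load 39/40]
  10 → locker 2  [load 38/40]
  10 → locker 4  [load 35/40]
  10 → locker 5  [load 33/40]
  9 → locker 1  [load 40/40]
  7 → locker 5  [load 40/40]
  7 → locker 6 (new)  [load 7/40]
  5 → locker 4  [load 40/40]
6 storage lockers opened.

6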